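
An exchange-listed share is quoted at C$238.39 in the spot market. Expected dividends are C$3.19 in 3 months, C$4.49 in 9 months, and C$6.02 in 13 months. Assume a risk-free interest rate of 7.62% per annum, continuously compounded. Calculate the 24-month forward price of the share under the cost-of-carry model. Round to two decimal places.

PV(dividends) I = 3.19·e^(−0.0762·3/12) + 4.49·e^(−0.0762·9/12) + 6.02·e^(−0.0762·13/12)
I = 3.1298 + 4.2406 + 5.5430 = 12.9134
F = (S − I)·e^(rT) = (238.39 − 12.9134) · e^(0.0762·24/12)
= 225.4766 · e^0.152400 = 225.4766 × 1.164626 = C$262.60

C$262.60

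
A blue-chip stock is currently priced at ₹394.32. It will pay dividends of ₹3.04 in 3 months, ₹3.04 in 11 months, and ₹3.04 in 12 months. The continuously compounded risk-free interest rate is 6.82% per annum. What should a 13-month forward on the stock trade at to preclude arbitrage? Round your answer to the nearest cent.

PV(dividends) I = 3.04·e^(−0.0682·3/12) + 3.04·e^(−0.0682·11/12) + 3.04·e^(−0.0682·12/12)
I = 2.9886 + 2.8558 + 2.8396 = 8.6840
F = (S − I)·e^(rT) = (394.32 − 8.6840) · e^(0.0682·13/12)
= 385.6360 · e^0.073883 = 385.6360 × 1.076681 = ₹415.21

₹415.21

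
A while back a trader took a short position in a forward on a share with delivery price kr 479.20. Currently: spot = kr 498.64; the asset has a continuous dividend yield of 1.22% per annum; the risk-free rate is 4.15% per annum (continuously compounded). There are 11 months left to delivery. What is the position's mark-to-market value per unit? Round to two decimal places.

Current fair forward for the remaining 11 months: F = S·e^((r − q)·T), (r − q) = 0.0415 − 0.0122 = 0.0293
F = 498.64 · e^(0.0293 × 11/12) = 498.64 × 1.027222 = 512.2140
Value of long forward = (F − K)·e^(−rT) = (512.2140 − 479.20) · e^(−0.0415·11/12)
= 33.0140 × 0.962673 = 31.78
Short position value = −(long value) = -kr 31.78

-kr 31.78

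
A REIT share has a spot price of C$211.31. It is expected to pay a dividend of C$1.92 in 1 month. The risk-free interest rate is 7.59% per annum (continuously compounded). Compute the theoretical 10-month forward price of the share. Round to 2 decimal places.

PV(dividends) I = 1.92·e^(−0.0759·1/12)
I = 1.9079
F = (S − I)·e^(rT) = (211.31 − 1.9079) · e^(0.0759·10/12)
= 209.4021 · e^0.063250 = 209.4021 × 1.065293 = C$223.07

C$223.07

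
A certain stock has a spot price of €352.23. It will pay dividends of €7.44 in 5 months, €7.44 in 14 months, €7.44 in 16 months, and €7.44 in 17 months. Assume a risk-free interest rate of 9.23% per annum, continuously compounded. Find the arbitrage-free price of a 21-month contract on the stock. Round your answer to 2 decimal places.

€382.31

PV(dividends) I = 7.44·e^(−0.0923·5/12) + 7.44·e^(−0.0923·14/12) + 7.44·e^(−0.0923·16/12) + 7.44·e^(−0.0923·17/12)
I = 7.1593 + 6.6805 + 6.5785 + 6.5281 = 26.9464
F = (S − I)·e^(rT) = (352.23 − 26.9464) · e^(0.0923·21/12)
= 325.2836 · e^0.161525 = 325.2836 × 1.175302 = €382.31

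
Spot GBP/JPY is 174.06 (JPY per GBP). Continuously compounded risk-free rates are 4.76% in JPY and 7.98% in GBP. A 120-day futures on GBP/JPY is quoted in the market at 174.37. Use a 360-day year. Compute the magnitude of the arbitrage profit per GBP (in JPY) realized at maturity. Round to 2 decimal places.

Fair futures: F* = S·e^(carry·T), with carry = (r_JPY − r_GBP) = 0.0476 − 0.0798 = -0.0322
F* = 174.06 · e^(-0.0322 × 120/360) = 174.06 · e^-0.010733 = 174.06 × 0.989324 = 172.2017
Market 174.37 > fair 172.2017: forward overpriced → cash-and-carry (buy spot, short the forward).
At maturity, profit = |F_mkt − F*| = |174.37 − 172.2017| = 2.17 per GBP (in JPY)

2.17 per GBP (in JPY)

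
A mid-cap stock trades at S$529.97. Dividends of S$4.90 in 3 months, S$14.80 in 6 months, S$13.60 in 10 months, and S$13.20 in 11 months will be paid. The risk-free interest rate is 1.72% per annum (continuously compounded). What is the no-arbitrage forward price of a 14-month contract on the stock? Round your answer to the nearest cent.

PV(dividends) I = 4.90·e^(−0.0172·3/12) + 14.80·e^(−0.0172·6/12) + 13.60·e^(−0.0172·10/12) + 13.20·e^(−0.0172·11/12)
I = 4.8790 + 14.6733 + 13.4065 + 12.9935 = 45.9523
F = (S − I)·e^(rT) = (529.97 − 45.9523) · e^(0.0172·14/12)
= 484.0177 · e^0.020067 = 484.0177 × 1.020270 = S$493.83

S$493.83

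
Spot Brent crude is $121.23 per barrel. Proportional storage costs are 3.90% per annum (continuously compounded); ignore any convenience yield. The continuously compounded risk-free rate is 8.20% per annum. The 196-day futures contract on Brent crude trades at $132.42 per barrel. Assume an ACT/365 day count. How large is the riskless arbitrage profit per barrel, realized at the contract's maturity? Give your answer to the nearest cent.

Fair futures: F* = S·e^(carry·T), with carry = (r + u) = 0.0820 + 0.0390 = 0.1210
F* = 121.23 · e^(0.1210 × 196/365) = 121.23 · e^0.064975 = 121.23 × 1.067132 = $129.3684
Market $132.42 > fair $129.3684: forward overpriced → cash-and-carry (buy spot, short the forward).
At maturity, profit = |F_mkt − F*| = |132.42 − 129.3684| = $3.05 per barrel

$3.05 per barrel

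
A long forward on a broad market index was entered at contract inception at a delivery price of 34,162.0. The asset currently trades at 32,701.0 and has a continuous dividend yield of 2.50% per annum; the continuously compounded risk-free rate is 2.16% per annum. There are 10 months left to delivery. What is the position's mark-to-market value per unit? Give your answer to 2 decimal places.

Current fair forward for the remaining 10 months: F = S·e^((r − q)·T), (r − q) = 0.0216 − 0.0250 = -0.0034
F = 32701.0 · e^(-0.0034 × 10/12) = 32701.0 × 0.99717068 = 32608.4784
Value of long forward = (F − K)·e^(−rT) = (32608.4784 − 34162.0) · e^(−0.0216·10/12)
= -1553.5216 × 0.98216103 = -1525.81

-1525.81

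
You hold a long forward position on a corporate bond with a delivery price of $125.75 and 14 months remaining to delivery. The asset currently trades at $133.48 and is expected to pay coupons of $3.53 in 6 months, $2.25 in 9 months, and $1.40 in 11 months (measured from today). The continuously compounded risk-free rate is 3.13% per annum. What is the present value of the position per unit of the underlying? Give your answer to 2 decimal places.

PV(remaining coupons) I = 3.53·e^(−0.0313·6/12) + 2.25·e^(−0.0313·9/12) + 1.40·e^(−0.0313·11/12) = 7.0334
Current forward F = (S − I)·e^(rT) = (133.48 − 7.0334)·e^(0.0313·14/12) = 126.4466 × 1.037192 = 131.1494
Value (long) = (F − K)·e^(−rT) = (131.1494 − 125.75) × 0.964142 = 5.2058
Value = $5.21

$5.21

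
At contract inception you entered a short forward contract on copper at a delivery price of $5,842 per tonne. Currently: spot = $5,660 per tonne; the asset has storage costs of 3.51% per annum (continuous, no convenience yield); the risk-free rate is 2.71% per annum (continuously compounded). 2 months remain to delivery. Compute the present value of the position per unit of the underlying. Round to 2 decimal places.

$122.47 per tonne

Current fair forward for the remaining 2 months: F = S·e^((r + u)·T), (r + u) = 0.0271 + 0.0351 = 0.0622
F = 5660 · e^(0.0622 × 2/12) = 5660 × 1.01042059 = 5718.9805
Value of long forward = (F − K)·e^(−rT) = (5718.9805 − 5842) · e^(−0.0271·2/12)
= -123.0195 × 0.99549352 = -122.47
Short position value = −(long value) = $122.47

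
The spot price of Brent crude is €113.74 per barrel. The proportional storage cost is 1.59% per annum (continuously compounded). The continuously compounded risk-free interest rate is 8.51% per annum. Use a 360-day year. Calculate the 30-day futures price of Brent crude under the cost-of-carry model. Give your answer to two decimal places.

€114.70 per barrel

Net carry = r + u − y = 0.0851 + 0.0159 − 0.0000 = 0.1010
F = S·e^((r+u−y)T) = 113.74 · e^(0.1010 × 30/360) = 113.74 · e^0.008417
= 113.74 × 1.008453 = €114.70 per barrel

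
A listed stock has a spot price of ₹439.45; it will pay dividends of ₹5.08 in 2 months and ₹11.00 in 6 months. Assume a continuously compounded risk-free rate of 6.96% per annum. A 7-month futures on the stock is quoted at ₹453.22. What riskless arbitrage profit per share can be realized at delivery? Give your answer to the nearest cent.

₹11.85 per share

PV(dividends) I = 5.08·e^(−0.0696·2/12) + 11.00·e^(−0.0696·6/12) = 15.6452
Fair futures F* = (S − I)·e^(rT) = (439.45 − 15.6452)·e^0.040600 = 423.8048 × 1.041435 = 441.3652
Market ₹453.22 > fair 441.3652: forward overpriced → cash-and-carry (borrow at r, buy the stock and collect the dividends, short the forward).
Profit at T = |F_mkt − F*| = |453.22 − 441.3652| = ₹11.85 per share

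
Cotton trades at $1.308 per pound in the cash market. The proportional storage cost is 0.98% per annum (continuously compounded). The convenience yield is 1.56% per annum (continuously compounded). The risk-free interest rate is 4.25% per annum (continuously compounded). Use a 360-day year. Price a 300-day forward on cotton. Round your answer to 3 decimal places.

Net carry = r + u − y = 0.0425 + 0.0098 − 0.0156 = 0.0367
F = S·e^((r+u−y)T) = 1.308 · e^(0.0367 × 300/360) = 1.308 · e^0.030583
= 1.308 × 1.031055 = $1.349 per pound

$1.349 per pound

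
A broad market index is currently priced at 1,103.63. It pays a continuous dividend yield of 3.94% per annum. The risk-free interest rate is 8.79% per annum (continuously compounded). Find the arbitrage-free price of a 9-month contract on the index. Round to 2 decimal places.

1,144.51

F = S·e^((r − q)T) = 1103.63 · e^((0.0879 − 0.0394) × 9/12)
= 1103.63 · e^0.03637500 = 1103.63 × 1.03704467
F = 1,144.51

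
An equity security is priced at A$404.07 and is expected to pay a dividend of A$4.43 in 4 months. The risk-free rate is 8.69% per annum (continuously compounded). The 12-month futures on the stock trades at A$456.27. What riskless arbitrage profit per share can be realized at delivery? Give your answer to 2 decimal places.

A$20.21 per share

PV(dividends) I = 4.43·e^(−0.0869·4/12) = 4.3035
Fair futures F* = (S − I)·e^(rT) = (404.07 − 4.3035)·e^0.086900 = 399.7665 × 1.090788 = 436.0605
Market A$456.27 > fair 436.0605: forward overpriced → cash-and-carry (borrow at r, buy the stock and collect the dividends, short the forward).
Profit at T = |F_mkt − F*| = |456.27 − 436.0605| = A$20.21 per share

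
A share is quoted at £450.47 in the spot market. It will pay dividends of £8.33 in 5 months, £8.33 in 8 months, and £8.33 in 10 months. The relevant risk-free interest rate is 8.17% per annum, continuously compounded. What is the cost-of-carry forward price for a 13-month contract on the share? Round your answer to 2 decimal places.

£466.24

PV(dividends) I = 8.33·e^(−0.0817·5/12) + 8.33·e^(−0.0817·8/12) + 8.33·e^(−0.0817·10/12)
I = 8.0512 + 7.8884 + 7.7817 = 23.7213
F = (S − I)·e^(rT) = (450.47 − 23.7213) · e^(0.0817·13/12)
= 426.7487 · e^0.088508 = 426.7487 × 1.092543 = £466.24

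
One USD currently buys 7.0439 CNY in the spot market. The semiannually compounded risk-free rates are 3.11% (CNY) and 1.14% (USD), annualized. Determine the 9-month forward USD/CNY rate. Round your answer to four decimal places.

By covered interest parity, F = S · (1+r_CNY/2)^(2T) / (1+r_USD/2)^(2T)
= 7.0439 × 1.023415 / 1.008562 = 7.0439 × 1.014727
F = 7.1476 CNY per USD

7.1476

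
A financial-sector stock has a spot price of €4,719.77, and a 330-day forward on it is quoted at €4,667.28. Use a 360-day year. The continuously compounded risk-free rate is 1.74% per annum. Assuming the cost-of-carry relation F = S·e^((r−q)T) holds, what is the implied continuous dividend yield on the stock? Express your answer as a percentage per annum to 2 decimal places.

2.96%

From F = S·e^((r−q)T): (r − q) = ln(F/S)/T
ln(4667.28/4719.77) = ln(0.988879) = -0.011183
(r − q) = -0.011183 / (330/360) = -0.012200
q = r − ln(F/S)/T = 0.0174 + 0.012200 = 0.029600
q = 2.96%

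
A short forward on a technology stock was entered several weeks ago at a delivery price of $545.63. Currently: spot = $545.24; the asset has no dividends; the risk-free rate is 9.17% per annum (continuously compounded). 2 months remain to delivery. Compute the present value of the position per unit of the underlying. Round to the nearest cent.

-$7.89

Current fair forward for the remaining 2 months: F = S·e^(r·T), r = 0.0917
F = 545.24 · e^(0.0917 × 2/12) = 545.24 × 1.015401 = 553.6372
Value of long forward = (F − K)·e^(−rT) = (553.6372 − 545.63) · e^(−0.0917·2/12)
= 8.0072 × 0.984833 = 7.89
Short position value = −(long value) = -$7.89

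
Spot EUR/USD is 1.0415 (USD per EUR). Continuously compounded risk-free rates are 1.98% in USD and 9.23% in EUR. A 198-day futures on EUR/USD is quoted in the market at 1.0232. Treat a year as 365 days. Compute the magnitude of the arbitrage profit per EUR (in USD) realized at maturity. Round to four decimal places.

0.0219 per EUR (in USD)

Fair futures: F* = S·e^(carry·T), with carry = (r_USD − r_EUR) = 0.0198 − 0.0923 = -0.0725
F* = 1.0415 · e^(-0.0725 × 198/365) = 1.0415 · e^-0.039329 = 1.0415 × 0.961434 = 1.0013
Market 1.0232 > fair 1.0013: forward overpriced → cash-and-carry (buy spot, short the forward).
At maturity, profit = |F_mkt − F*| = |1.0232 − 1.0013| = 0.0219 per EUR (in USD)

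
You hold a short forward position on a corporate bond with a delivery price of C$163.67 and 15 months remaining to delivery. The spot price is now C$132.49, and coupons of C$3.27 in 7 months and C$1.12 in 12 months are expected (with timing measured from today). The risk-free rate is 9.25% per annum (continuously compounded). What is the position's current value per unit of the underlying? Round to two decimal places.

PV(remaining coupons) I = 3.27·e^(−0.0925·7/12) + 1.12·e^(−0.0925·12/12) = 4.1193
Current forward F = (S − I)·e^(rT) = (132.49 − 4.1193)·e^(0.0925·15/12) = 128.3707 × 1.122575 = 144.1057
Value (long) = (F − K)·e^(−rT) = (144.1057 − 163.67) × 0.890809 = -17.4281
Short position value = −(long value) = C$17.43

C$17.43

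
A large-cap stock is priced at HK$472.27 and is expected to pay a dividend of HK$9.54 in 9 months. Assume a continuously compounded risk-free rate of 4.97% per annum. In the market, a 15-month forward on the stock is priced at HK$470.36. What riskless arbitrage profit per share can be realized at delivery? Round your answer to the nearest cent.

HK$22.40 per share

PV(dividends) I = 9.54·e^(−0.0497·9/12) = 9.1909
Fair forward F* = (S − I)·e^(rT) = (472.27 − 9.1909)·e^0.062125 = 463.0791 × 1.064095 = 492.7602
Market HK$470.36 < fair 492.7602: forward underpriced → reverse cash-and-carry (short the stock, invest proceeds at r, pay the dividends, go long the forward).
Profit at T = |F_mkt − F*| = |470.36 − 492.7602| = HK$22.40 per share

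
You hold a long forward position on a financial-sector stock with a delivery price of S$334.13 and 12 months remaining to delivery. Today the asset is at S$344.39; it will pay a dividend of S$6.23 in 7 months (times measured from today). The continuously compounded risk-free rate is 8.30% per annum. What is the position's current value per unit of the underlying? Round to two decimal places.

S$30.94

PV(remaining dividends) I = 6.23·e^(−0.0830·7/12) = 5.9355
Current forward F = (S − I)·e^(rT) = (344.39 − 5.9355)·e^(0.0830·12/12) = 338.4545 × 1.086542 = 367.7450
Value (long) = (F − K)·e^(−rT) = (367.7450 − 334.13) × 0.920351 = 30.9376
Value = S$30.94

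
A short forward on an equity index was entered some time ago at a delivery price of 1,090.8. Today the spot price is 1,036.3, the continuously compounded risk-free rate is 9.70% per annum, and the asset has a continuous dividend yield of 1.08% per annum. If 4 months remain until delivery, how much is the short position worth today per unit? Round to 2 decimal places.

Current fair forward for the remaining 4 months: F = S·e^((r − q)·T), (r − q) = 0.0970 − 0.0108 = 0.0862
F = 1036.3 · e^(0.0862 × 4/12) = 1036.3 × 1.02915012 = 1066.5083
Value of long forward = (F − K)·e^(−rT) = (1066.5083 − 1090.8) · e^(−0.0970·4/12)
= -24.2917 × 0.96818380 = -23.52
Short position value = −(long value) = 23.52

23.52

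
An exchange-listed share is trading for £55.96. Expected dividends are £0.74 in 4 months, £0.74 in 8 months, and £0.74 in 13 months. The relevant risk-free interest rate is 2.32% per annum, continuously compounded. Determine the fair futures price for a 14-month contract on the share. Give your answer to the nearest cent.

PV(dividends) I = 0.74·e^(−0.0232·4/12) + 0.74·e^(−0.0232·8/12) + 0.74·e^(−0.0232·13/12)
I = 0.7343 + 0.7286 + 0.7216 = 2.1845
F = (S − I)·e^(rT) = (55.96 − 2.1845) · e^(0.0232·14/12)
= 53.7755 · e^0.027067 = 53.7755 × 1.027437 = £55.25

£55.25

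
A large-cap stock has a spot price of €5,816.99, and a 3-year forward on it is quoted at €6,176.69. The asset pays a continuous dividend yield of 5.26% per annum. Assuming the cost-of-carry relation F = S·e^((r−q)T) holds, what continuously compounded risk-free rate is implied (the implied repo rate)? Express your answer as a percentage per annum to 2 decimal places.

From F = S·e^((r−q)T): (r − q) = ln(F/S)/T
ln(6176.69/5816.99) = ln(1.061836) = 0.059999
(r − q) = 0.059999 / (3) = 0.020000
r = ln(F/S)/T + q = 0.020000 + 0.0526 = 0.072600
r = 7.26%

7.26%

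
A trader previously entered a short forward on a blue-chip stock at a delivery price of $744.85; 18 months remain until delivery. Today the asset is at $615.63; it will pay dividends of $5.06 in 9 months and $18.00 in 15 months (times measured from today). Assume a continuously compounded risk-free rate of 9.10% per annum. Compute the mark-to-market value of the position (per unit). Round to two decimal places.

$54.97

PV(remaining dividends) I = 5.06·e^(−0.0910·9/12) + 18.00·e^(−0.0910·15/12) = 20.7908
Current forward F = (S − I)·e^(rT) = (615.63 − 20.7908)·e^(0.0910·18/12) = 594.8392 × 1.146255 = 681.8374
Value (long) = (F − K)·e^(−rT) = (681.8374 − 744.85) × 0.872406 = -54.9726
Short position value = −(long value) = $54.97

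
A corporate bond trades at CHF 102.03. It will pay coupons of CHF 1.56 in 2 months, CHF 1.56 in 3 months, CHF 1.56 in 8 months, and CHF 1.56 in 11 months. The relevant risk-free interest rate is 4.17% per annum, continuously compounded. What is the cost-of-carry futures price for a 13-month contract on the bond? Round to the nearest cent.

CHF 100.35

PV(coupons) I = 1.56·e^(−0.0417·2/12) + 1.56·e^(−0.0417·3/12) + 1.56·e^(−0.0417·8/12) + 1.56·e^(−0.0417·11/12)
I = 1.5492 + 1.5438 + 1.5172 + 1.5015 = 6.1117
F = (S − I)·e^(rT) = (102.03 − 6.1117) · e^(0.0417·13/12)
= 95.9183 · e^0.045175 = 95.9183 × 1.046211 = CHF 100.35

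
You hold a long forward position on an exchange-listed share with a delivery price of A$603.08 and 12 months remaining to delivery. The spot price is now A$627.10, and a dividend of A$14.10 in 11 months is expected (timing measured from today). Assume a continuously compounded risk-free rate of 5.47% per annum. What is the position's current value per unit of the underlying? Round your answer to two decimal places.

A$42.71

PV(remaining dividends) I = 14.10·e^(−0.0547·11/12) = 13.4104
Current forward F = (S − I)·e^(rT) = (627.10 − 13.4104)·e^(0.0547·12/12) = 613.6896 × 1.056224 = 648.1937
Value (long) = (F − K)·e^(−rT) = (648.1937 − 603.08) × 0.946769 = 42.7123
Value = A$42.71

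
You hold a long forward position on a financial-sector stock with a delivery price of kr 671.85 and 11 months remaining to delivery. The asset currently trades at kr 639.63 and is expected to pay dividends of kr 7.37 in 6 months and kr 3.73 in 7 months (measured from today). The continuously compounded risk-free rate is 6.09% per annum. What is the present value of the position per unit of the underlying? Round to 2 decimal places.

PV(remaining dividends) I = 7.37·e^(−0.0609·6/12) + 3.73·e^(−0.0609·7/12) = 10.7488
Current forward F = (S − I)·e^(rT) = (639.63 − 10.7488)·e^(0.0609·11/12) = 628.8812 × 1.057413 = 664.9872
Value (long) = (F − K)·e^(−rT) = (664.9872 − 671.85) × 0.945705 = -6.4902
Value = -kr 6.49

-kr 6.49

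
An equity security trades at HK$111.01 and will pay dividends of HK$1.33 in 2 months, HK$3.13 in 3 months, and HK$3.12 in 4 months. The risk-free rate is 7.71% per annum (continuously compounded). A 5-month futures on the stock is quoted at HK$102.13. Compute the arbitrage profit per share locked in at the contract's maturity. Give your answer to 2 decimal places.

PV(dividends) I = 1.33·e^(−0.0771·2/12) + 3.13·e^(−0.0771·3/12) + 3.12·e^(−0.0771·4/12) = 7.4241
Fair futures F* = (S − I)·e^(rT) = (111.01 − 7.4241)·e^0.032125 = 103.5859 × 1.032647 = 106.9677
Market HK$102.13 < fair 106.9677: forward underpriced → reverse cash-and-carry (short the stock, invest proceeds at r, pay the dividends, go long the forward).
Profit at T = |F_mkt − F*| = |102.13 − 106.9677| = HK$4.84 per share

HK$4.84 per share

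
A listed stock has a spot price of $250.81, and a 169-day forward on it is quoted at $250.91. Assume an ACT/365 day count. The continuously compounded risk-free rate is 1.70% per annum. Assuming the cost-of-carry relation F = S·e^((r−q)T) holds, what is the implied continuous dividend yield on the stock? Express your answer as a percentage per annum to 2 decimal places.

From F = S·e^((r−q)T): (r − q) = ln(F/S)/T
ln(250.91/250.81) = ln(1.000399) = 0.000399
(r − q) = 0.000399 / (169/365) = 0.000862
q = r − ln(F/S)/T = 0.0170 − 0.000862 = 0.016138
q = 1.61%

1.61%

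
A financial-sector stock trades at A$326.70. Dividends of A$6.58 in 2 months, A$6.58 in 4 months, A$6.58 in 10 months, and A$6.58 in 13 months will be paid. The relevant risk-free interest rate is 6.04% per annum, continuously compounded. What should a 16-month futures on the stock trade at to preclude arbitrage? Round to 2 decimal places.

A$326.59

PV(dividends) I = 6.58·e^(−0.0604·2/12) + 6.58·e^(−0.0604·4/12) + 6.58·e^(−0.0604·10/12) + 6.58·e^(−0.0604·13/12)
I = 6.5141 + 6.4488 + 6.2570 + 6.1632 = 25.3831
F = (S − I)·e^(rT) = (326.70 − 25.3831) · e^(0.0604·16/12)
= 301.3169 · e^0.080533 = 301.3169 × 1.083865 = A$326.59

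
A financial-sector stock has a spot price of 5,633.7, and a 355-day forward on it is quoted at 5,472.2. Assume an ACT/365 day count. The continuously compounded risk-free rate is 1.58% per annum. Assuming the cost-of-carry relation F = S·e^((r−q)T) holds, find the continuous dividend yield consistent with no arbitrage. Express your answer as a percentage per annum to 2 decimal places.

From F = S·e^((r−q)T): (r − q) = ln(F/S)/T
ln(5472.2/5633.7) = ln(0.971333) = -0.029086
(r − q) = -0.029086 / (355/365) = -0.029905
q = r − ln(F/S)/T = 0.0158 + 0.029905 = 0.045705
q = 4.57%

4.57%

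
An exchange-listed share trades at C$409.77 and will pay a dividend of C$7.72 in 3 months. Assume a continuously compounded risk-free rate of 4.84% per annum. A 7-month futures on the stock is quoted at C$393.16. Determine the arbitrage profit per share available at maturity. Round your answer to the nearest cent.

PV(dividends) I = 7.72·e^(−0.0484·3/12) = 7.6272
Fair futures F* = (S − I)·e^(rT) = (409.77 − 7.6272)·e^0.028233 = 402.1428 × 1.028635 = 413.6582
Market C$393.16 < fair 413.6582: forward underpriced → reverse cash-and-carry (short the stock, invest proceeds at r, pay the dividends, go long the forward).
Profit at T = |F_mkt − F*| = |393.16 − 413.6582| = C$20.50 per share

C$20.50 per share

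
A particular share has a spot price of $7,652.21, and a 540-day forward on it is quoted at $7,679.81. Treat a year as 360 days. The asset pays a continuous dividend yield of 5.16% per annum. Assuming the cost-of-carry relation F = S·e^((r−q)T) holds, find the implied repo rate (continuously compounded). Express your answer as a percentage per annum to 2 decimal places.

5.40%

From F = S·e^((r−q)T): (r − q) = ln(F/S)/T
ln(7679.81/7652.21) = ln(1.003607) = 0.003601
(r − q) = 0.003601 / (540/360) = 0.002401
r = ln(F/S)/T + q = 0.002401 + 0.0516 = 0.054001
r = 5.40%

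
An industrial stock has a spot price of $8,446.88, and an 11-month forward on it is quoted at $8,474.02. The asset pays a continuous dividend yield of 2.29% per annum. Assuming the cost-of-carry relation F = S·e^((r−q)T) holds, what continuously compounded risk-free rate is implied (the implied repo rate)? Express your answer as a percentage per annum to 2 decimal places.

From F = S·e^((r−q)T): (r − q) = ln(F/S)/T
ln(8474.02/8446.88) = ln(1.003213) = 0.003208
(r − q) = 0.003208 / (11/12) = 0.003500
r = ln(F/S)/T + q = 0.003500 + 0.0229 = 0.026400
r = 2.64%

2.64%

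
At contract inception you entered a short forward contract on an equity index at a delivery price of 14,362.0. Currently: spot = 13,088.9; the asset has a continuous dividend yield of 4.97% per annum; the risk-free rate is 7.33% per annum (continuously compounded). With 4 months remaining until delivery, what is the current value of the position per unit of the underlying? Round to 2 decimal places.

1141.49

Current fair forward for the remaining 4 months: F = S·e^((r − q)·T), (r − q) = 0.0733 − 0.0497 = 0.0236
F = 13088.9 · e^(0.0236 × 4/12) = 13088.9 × 1.00789769 = 13192.2721
Value of long forward = (F − K)·e^(−rT) = (13192.2721 − 14362.0) · e^(−0.0733·4/12)
= -1169.7279 × 0.97586274 = -1141.49
Short position value = −(long value) = 1141.49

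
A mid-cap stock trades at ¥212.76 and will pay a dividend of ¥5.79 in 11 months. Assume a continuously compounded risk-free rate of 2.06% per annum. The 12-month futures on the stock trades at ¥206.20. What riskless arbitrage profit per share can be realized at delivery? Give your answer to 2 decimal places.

¥5.19 per share

PV(dividends) I = 5.79·e^(−0.0206·11/12) = 5.6817
Fair futures F* = (S − I)·e^(rT) = (212.76 − 5.6817)·e^0.020600 = 207.0783 × 1.020814 = 211.3884
Market ¥206.20 < fair 211.3884: forward underpriced → reverse cash-and-carry (short the stock, invest proceeds at r, pay the dividends, go long the forward).
Profit at T = |F_mkt − F*| = |206.20 − 211.3884| = ¥5.19 per share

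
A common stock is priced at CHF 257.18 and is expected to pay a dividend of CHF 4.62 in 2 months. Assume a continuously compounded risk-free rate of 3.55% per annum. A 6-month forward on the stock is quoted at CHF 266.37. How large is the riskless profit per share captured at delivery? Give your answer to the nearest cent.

PV(dividends) I = 4.62·e^(−0.0355·2/12) = 4.5927
Fair forward F* = (S − I)·e^(rT) = (257.18 − 4.5927)·e^0.017750 = 252.5873 × 1.017908 = 257.1106
Market CHF 266.37 > fair 257.1106: forward overpriced → cash-and-carry (borrow at r, buy the stock and collect the dividends, short the forward).
Profit at T = |F_mkt − F*| = |266.37 − 257.1106| = CHF 9.26 per share

CHF 9.26 per share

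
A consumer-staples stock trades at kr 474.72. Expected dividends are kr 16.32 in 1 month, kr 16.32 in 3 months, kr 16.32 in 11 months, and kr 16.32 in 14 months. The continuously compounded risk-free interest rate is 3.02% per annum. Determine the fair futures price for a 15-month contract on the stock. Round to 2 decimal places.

kr 426.41

PV(dividends) I = 16.32·e^(−0.0302·1/12) + 16.32·e^(−0.0302·3/12) + 16.32·e^(−0.0302·11/12) + 16.32·e^(−0.0302·14/12)
I = 16.2790 + 16.1972 + 15.8744 + 15.7550 = 64.1056
F = (S − I)·e^(rT) = (474.72 − 64.1056) · e^(0.0302·15/12)
= 410.6144 · e^0.037750 = 410.6144 × 1.038472 = kr 426.41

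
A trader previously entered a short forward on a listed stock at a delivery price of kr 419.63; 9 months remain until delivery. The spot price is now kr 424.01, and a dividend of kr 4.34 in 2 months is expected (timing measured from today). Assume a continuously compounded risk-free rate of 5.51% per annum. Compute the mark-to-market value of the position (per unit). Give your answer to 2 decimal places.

-kr 17.07

PV(remaining dividends) I = 4.34·e^(−0.0551·2/12) = 4.3003
Current forward F = (S − I)·e^(rT) = (424.01 − 4.3003)·e^(0.0551·9/12) = 419.7097 × 1.042191 = 437.4177
Value (long) = (F − K)·e^(−rT) = (437.4177 − 419.63) × 0.959517 = 17.0676
Short position value = −(long value) = -kr 17.07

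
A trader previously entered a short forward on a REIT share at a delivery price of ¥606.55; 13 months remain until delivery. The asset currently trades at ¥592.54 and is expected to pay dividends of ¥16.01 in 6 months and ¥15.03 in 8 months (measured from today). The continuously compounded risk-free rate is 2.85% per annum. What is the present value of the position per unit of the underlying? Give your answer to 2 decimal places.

PV(remaining dividends) I = 16.01·e^(−0.0285·6/12) + 15.03·e^(−0.0285·8/12) = 30.5306
Current forward F = (S − I)·e^(rT) = (592.54 − 30.5306)·e^(0.0285·13/12) = 562.0094 × 1.031357 = 579.6323
Value (long) = (F − K)·e^(−rT) = (579.6323 − 606.55) × 0.969597 = -26.0993
Short position value = −(long value) = ¥26.10

¥26.10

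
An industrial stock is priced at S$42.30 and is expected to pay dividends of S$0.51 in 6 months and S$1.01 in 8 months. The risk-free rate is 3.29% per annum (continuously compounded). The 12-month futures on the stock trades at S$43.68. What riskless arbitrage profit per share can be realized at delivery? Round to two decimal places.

S$1.50 per share

PV(dividends) I = 0.51·e^(−0.0329·6/12) + 1.01·e^(−0.0329·8/12) = 1.4898
Fair futures F* = (S − I)·e^(rT) = (42.30 − 1.4898)·e^0.032900 = 40.8102 × 1.033447 = 42.1752
Market S$43.68 > fair 42.1752: forward overpriced → cash-and-carry (borrow at r, buy the stock and collect the dividends, short the forward).
Profit at T = |F_mkt − F*| = |43.68 − 42.1752| = S$1.50 per share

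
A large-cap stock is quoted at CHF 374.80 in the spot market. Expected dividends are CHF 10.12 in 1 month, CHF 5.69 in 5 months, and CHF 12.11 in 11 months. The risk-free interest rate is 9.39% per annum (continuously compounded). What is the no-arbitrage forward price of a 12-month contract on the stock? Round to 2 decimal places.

PV(dividends) I = 10.12·e^(−0.0939·1/12) + 5.69·e^(−0.0939·5/12) + 12.11·e^(−0.0939·11/12)
I = 10.0411 + 5.4717 + 11.1112 = 26.6240
F = (S − I)·e^(rT) = (374.80 − 26.6240) · e^(0.0939·12/12)
= 348.1760 · e^0.093900 = 348.1760 × 1.098450 = CHF 382.45

CHF 382.45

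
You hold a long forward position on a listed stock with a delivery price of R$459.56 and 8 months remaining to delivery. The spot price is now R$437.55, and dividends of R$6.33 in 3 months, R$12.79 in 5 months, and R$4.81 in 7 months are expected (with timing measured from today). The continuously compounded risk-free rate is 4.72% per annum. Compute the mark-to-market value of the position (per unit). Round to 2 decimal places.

PV(remaining dividends) I = 6.33·e^(−0.0472·3/12) + 12.79·e^(−0.0472·5/12) + 4.81·e^(−0.0472·7/12) = 23.4760
Current forward F = (S − I)·e^(rT) = (437.55 − 23.4760)·e^(0.0472·8/12) = 414.0740 × 1.031967 = 427.3107
Value (long) = (F − K)·e^(−rT) = (427.3107 − 459.56) × 0.969023 = -31.2503
Value = -R$31.25

-R$31.25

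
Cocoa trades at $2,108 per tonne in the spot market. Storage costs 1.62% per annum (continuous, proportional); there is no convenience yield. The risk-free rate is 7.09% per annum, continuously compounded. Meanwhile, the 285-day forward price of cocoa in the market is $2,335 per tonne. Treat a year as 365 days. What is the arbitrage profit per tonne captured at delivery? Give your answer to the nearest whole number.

Fair forward: F* = S·e^(carry·T), with carry = (r + u) = 0.0709 + 0.0162 = 0.0871
F* = 2108 · e^(0.0871 × 285/365) = 2108 · e^0.068010 = 2108 × 1.070376 = $2256.3526
Market $2335 > fair $2256.3526: forward overpriced → cash-and-carry (buy spot, short the forward).
At maturity, profit = |F_mkt − F*| = |2335 − 2256.3526| = $79 per tonne

$79 per tonne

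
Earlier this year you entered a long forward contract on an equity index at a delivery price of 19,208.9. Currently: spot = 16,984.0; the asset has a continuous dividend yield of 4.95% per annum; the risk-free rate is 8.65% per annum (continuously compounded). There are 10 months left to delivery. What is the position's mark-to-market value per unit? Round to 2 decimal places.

Current fair forward for the remaining 10 months: F = S·e^((r − q)·T), (r − q) = 0.0865 − 0.0495 = 0.0370
F = 16984.0 · e^(0.0370 × 10/12) = 16984.0 × 1.03131360 = 17515.8302
Value of long forward = (F − K)·e^(−rT) = (17515.8302 − 19208.9) · e^(−0.0865·10/12)
= -1693.0698 × 0.93045335 = -1575.32

-1575.32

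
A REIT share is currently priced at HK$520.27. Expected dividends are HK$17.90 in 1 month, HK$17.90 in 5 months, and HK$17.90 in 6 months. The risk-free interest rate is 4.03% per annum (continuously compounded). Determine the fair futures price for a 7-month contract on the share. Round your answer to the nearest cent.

HK$478.40

PV(dividends) I = 17.90·e^(−0.0403·1/12) + 17.90·e^(−0.0403·5/12) + 17.90·e^(−0.0403·6/12)
I = 17.8400 + 17.6019 + 17.5429 = 52.9848
F = (S − I)·e^(rT) = (520.27 − 52.9848) · e^(0.0403·7/12)
= 467.2852 · e^0.023508 = 467.2852 × 1.023786 = HK$478.40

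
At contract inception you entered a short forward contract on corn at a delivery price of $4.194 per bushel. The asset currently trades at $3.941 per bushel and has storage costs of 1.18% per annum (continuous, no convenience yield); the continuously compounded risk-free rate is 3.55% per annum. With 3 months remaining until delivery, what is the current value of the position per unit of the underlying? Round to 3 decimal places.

Current fair forward for the remaining 3 months: F = S·e^((r + u)·T), (r + u) = 0.0355 + 0.0118 = 0.0473
F = 3.941 · e^(0.0473 × 3/12) = 3.941 × 1.011895 = 3.9879
Value of long forward = (F − K)·e^(−rT) = (3.9879 − 4.194) · e^(−0.0355·3/12)
= -0.2061 × 0.991164 = -0.204
Short position value = −(long value) = $0.204

$0.204 per bushel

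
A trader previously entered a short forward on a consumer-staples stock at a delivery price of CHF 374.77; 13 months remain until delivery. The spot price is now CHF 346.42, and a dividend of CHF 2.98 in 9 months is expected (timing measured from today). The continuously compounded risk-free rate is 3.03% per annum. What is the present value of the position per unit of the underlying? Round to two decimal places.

PV(remaining dividends) I = 2.98·e^(−0.0303·9/12) = 2.9130
Current forward F = (S − I)·e^(rT) = (346.42 − 2.9130)·e^(0.0303·13/12) = 343.5070 × 1.033370 = 354.9698
Value (long) = (F − K)·e^(−rT) = (354.9698 − 374.77) × 0.967708 = -19.1608
Short position value = −(long value) = CHF 19.16

CHF 19.16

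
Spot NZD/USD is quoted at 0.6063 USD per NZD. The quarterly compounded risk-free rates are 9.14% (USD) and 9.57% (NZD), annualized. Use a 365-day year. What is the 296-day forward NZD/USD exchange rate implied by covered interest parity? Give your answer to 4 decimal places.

By covered interest parity, F = S · (1+r_USD/4)^(4T) / (1+r_NZD/4)^(4T)
= 0.6063 × 1.076040 / 1.079713 = 0.6063 × 0.996598
F = 0.6042 USD per NZD

0.6042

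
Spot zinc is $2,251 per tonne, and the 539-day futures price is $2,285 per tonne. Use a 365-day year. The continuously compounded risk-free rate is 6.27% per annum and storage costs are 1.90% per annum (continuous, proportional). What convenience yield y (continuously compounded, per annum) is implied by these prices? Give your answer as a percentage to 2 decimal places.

F = S·e^((r+u−y)T) ⇒ (r+u−y) = ln(F/S)/T
ln(2285/2251) = 0.014991; /T ⇒ 0.010152
y = r + u − ln(F/S)/T = 0.0627 + 0.0190 − 0.010152 = 0.071548
y = 7.15%

7.15%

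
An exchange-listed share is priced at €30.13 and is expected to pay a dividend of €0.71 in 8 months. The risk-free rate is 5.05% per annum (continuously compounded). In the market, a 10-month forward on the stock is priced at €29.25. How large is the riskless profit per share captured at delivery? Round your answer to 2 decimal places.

PV(dividends) I = 0.71·e^(−0.0505·8/12) = 0.6865
Fair forward F* = (S − I)·e^(rT) = (30.13 − 0.6865)·e^0.042083 = 29.4435 × 1.042981 = 30.7090
Market €29.25 < fair 30.7090: forward underpriced → reverse cash-and-carry (short the stock, invest proceeds at r, pay the dividends, go long the forward).
Profit at T = |F_mkt − F*| = |29.25 − 30.7090| = €1.46 per share

€1.46 per share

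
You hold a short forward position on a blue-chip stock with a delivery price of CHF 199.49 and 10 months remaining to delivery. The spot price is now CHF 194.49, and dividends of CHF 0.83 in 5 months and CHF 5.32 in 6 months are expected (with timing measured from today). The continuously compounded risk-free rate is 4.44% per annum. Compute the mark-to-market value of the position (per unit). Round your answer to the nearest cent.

CHF 3.77

PV(remaining dividends) I = 0.83·e^(−0.0444·5/12) + 5.32·e^(−0.0444·6/12) = 6.0180
Current forward F = (S − I)·e^(rT) = (194.49 − 6.0180)·e^(0.0444·10/12) = 188.4720 × 1.037693 = 195.5761
Value (long) = (F − K)·e^(−rT) = (195.5761 − 199.49) × 0.963676 = -3.7717
Short position value = −(long value) = CHF 3.77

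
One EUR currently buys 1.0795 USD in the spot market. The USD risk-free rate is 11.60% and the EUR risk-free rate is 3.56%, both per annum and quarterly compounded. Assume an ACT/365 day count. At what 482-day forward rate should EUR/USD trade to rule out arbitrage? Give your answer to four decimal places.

1.1981

By covered interest parity, F = S · (1+r_USD/4)^(4T) / (1+r_EUR/4)^(4T)
= 1.0795 × 1.163002 / 1.047916 = 1.0795 × 1.109824
F = 1.1981 USD per EUR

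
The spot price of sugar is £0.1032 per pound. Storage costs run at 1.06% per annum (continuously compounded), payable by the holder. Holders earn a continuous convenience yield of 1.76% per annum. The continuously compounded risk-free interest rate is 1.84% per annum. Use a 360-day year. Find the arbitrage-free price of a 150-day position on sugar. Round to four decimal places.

£0.1037 per pound

Net carry = r + u − y = 0.0184 + 0.0106 − 0.0176 = 0.0114
F = S·e^((r+u−y)T) = 0.1032 · e^(0.0114 × 150/360) = 0.1032 · e^0.004750
= 0.1032 × 1.004761 = £0.1037 per pound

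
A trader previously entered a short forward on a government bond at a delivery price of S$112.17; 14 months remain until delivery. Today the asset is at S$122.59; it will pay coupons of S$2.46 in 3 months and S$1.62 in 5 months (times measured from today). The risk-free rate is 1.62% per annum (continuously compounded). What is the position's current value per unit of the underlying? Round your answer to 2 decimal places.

PV(remaining coupons) I = 2.46·e^(−0.0162·3/12) + 1.62·e^(−0.0162·5/12) = 4.0592
Current forward F = (S − I)·e^(rT) = (122.59 − 4.0592)·e^(0.0162·14/12) = 118.5308 × 1.019080 = 120.7924
Value (long) = (F − K)·e^(−rT) = (120.7924 − 112.17) × 0.981277 = 8.4610
Short position value = −(long value) = -S$8.46

-S$8.46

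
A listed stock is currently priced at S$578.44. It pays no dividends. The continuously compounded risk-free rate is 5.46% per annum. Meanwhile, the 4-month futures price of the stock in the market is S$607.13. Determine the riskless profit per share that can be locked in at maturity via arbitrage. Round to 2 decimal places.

Fair futures: F* = S·e^(carry·T), with carry = r = 0.0546
F* = 578.44 · e^(0.0546 × 4/12) = 578.44 · e^0.018200 = 578.44 × 1.018367 = S$589.0642
Market S$607.13 > fair S$589.0642: forward overpriced → cash-and-carry (buy spot, short the forward).
At maturity, profit = |F_mkt − F*| = |607.13 − 589.0642| = S$18.07 per share

S$18.07 per share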